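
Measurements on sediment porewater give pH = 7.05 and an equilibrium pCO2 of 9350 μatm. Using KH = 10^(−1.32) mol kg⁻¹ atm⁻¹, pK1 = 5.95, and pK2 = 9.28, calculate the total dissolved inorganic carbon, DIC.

DIC = 6.11 mmol/kg

[CO2*] = KH · pCO2 = 10^(−1.32) × 9350×10^-6 = 4.475×10^-4 mol/kg
α₀ = 1/(1 + K1/[H⁺] + K1K2/[H⁺]²) = 1/(1 + 10^+1.10 + 10^-1.13) = 0.07319
DIC = [CO2*]/α₀ = 4.475×10^-4 / 0.07319 = 6.11 mmol/kg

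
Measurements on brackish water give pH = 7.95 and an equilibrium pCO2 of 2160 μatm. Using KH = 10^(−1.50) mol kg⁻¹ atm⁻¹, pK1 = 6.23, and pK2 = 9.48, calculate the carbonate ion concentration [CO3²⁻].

[CO3²⁻] = 0.106 mmol/kg

[CO2*] = KH · pCO2 = 10^(−1.50) × 2160×10^-6 = 6.831×10^-5 mol/kg
α₀ = 1/(1 + K1/[H⁺] + K1K2/[H⁺]²) = 1/(1 + 10^+1.72 + 10^+0.19) = 0.01817
DIC = [CO2*]/α₀ = 6.831×10^-5 / 0.01817 = 3.759 mmol/kg
[CO3²⁻] = α₂·DIC; α₂ = 0.02815, so [CO3²⁻] = 0.02815 × 3.759 = 0.106 mmol/kg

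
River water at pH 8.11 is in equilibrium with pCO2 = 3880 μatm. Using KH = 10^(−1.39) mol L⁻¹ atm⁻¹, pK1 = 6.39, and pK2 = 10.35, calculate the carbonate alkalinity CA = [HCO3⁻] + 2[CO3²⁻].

[CO2*] = KH · pCO2 = 10^(−1.39) × 3880×10^-6 = 1.581×10^-4 mol/L
α₀ = 1/(1 + K1/[H⁺] + K1K2/[H⁺]²) = 1/(1 + 10^+1.72 + 10^-0.52) = 0.01859
DIC = [CO2*]/α₀ = 1.581×10^-4 / 0.01859 = 8.501 mmol/L
CA = (α₁ + 2α₂)·DIC = (0.9758 + 2×0.005615) × 8.501 = 8.39 mmol/L

CA = 8.39 mmol/L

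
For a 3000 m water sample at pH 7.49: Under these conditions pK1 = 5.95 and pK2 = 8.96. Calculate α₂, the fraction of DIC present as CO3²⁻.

α₂ = 0.0319

α₂ = 1 / (1 + [H⁺]/K2 + [H⁺]²/(K1K2)) = 1 / (1 + 10^+1.47 + 10^-0.07)
   = 1 / (1 + 29.512 + 0.85114) = 1/31.363 = 0.03188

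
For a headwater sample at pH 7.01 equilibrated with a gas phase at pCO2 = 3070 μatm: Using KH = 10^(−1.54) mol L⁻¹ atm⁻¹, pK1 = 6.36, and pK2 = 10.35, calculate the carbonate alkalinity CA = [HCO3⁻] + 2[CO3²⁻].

[CO2*] = KH · pCO2 = 10^(−1.54) × 3070×10^-6 = 8.854×10^-5 mol/L
α₀ = 1/(1 + K1/[H⁺] + K1K2/[H⁺]²) = 1/(1 + 10^+0.65 + 10^-2.69) = 0.1829
DIC = [CO2*]/α₀ = 8.854×10^-5 / 0.1829 = 0.4842 mmol/L
CA = (α₁ + 2α₂)·DIC = (0.8168 + 2×0.0003733) × 0.4842 = 0.396 mmol/L

CA = 0.396 mmol/L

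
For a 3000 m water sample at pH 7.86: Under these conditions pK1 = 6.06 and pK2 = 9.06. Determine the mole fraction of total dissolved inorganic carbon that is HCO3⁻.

α₁ = 0.927

α₁ = 1 / (1 + [H⁺]/K1 + K2/[H⁺]) = 1 / (1 + 10^-1.80 + 10^-1.20)
   = 1 / (1 + 0.015849 + 0.063096) = 1/1.0789 = 0.9268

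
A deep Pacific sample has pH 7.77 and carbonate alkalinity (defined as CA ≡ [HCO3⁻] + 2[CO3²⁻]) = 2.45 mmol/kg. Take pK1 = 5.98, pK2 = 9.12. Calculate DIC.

CA = [HCO3⁻] + 2[CO3²⁻] = (α₁ + 2α₂)·DIC
At pH 7.77: [H⁺]/K1 = 10^-1.79 = 0.016218, K2/[H⁺] = 10^-1.35 = 0.044668
α₁ = 1/(1 + 0.016218 + 0.044668) = 1/1.0609 = 0.9426; α₂ = α₁·K2/[H⁺] = 0.04210
α₁ + 2α₂ = 1.0268
DIC = CA / (α₁ + 2α₂) = 2.45 / 1.0268 = 2.39 mmol/kg

DIC = 2.39 mmol/kg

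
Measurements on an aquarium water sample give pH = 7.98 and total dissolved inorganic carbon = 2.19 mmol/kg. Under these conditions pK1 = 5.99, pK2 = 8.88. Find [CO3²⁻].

α₂ = 1 / (1 + [H⁺]/K2 + [H⁺]²/(K1K2)) = 1 / (1 + 10^+0.90 + 10^-1.09)
   = 1 / (1 + 7.9433 + 0.081283) = 1/9.0246 = 0.1108
[CO3²⁻] = α₂ × DIC = 0.1108 × 2.19 = 0.243 mmol/kg

[CO3²⁻] = 0.243 mmol/kg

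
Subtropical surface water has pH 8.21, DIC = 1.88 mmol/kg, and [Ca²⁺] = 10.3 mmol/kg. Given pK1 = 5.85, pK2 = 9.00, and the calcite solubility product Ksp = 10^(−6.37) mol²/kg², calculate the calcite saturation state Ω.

Ω = 6.31

α₂ = 1 / (1 + [H⁺]/K2 + [H⁺]²/(K1K2)) = 1 / (1 + 10^+0.79 + 10^-1.57)
   = 1 / (1 + 6.1660 + 0.026915) = 1/7.1929 = 0.1390
[CO3²⁻] = α₂ × DIC = 0.1390 × 1.88 = 0.2614 mmol/kg
Ksp = 10^(−6.37) = 4.266×10^-7
Ω = [Ca²⁺][CO3²⁻]/Ksp = (10.3×10^-3)(2.614×10^-4) / 4.266×10^-7 = 6.31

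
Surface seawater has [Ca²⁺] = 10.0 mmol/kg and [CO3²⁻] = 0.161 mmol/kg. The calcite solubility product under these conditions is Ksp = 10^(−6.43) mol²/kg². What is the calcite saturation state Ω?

Ω = 4.33

Ksp = 10^(−6.43) = 3.715×10^-7
Ω = [Ca²⁺][CO3²⁻]/Ksp = (10.0×10^-3)(0.161×10^-3) / 3.715×10^-7 = 4.33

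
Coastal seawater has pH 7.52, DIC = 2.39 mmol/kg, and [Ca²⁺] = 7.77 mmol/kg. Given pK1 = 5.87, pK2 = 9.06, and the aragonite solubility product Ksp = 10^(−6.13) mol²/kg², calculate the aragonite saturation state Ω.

Ω = 0.687

α₂ = 1 / (1 + [H⁺]/K2 + [H⁺]²/(K1K2)) = 1 / (1 + 10^+1.54 + 10^-0.11)
   = 1 / (1 + 34.674 + 0.77625) = 1/36.450 = 0.02743
[CO3²⁻] = α₂ × DIC = 0.02743 × 2.39 = 0.06557 mmol/kg
Ksp = 10^(−6.13) = 7.413×10^-7
Ω = [Ca²⁺][CO3²⁻]/Ksp = (7.77×10^-3)(6.557×10^-5) / 7.413×10^-7 = 0.687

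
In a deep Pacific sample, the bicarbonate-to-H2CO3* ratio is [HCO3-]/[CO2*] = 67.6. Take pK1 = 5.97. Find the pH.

From K1 = [H⁺][HCO3-]/[CO2*]:  pH = pK1 + log₁₀([HCO3-]/[CO2*])
log₁₀(67.6) = +1.830
pH = 5.97 + (+1.830) = 7.80

pH = 7.80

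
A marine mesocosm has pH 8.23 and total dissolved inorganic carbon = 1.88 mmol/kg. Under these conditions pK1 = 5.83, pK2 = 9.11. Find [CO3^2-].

α₂ = 1 / (1 + [H⁺]/K2 + [H⁺]²/(K1K2)) = 1 / (1 + 10^+0.88 + 10^-1.52)
   = 1 / (1 + 7.5858 + 0.030200) = 1/8.6160 = 0.1161
[CO3²⁻] = α₂ × DIC = 0.1161 × 1.88 = 0.218 mmol/kg

[CO3²⁻] = 0.218 mmol/kg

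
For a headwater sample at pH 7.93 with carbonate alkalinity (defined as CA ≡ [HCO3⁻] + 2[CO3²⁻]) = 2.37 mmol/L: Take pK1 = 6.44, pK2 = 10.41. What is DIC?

DIC = 2.44 mmol/L

CA = [HCO3⁻] + 2[CO3²⁻] = (α₁ + 2α₂)·DIC
At pH 7.93: [H⁺]/K1 = 10^-1.49 = 0.032359, K2/[H⁺] = 10^-2.48 = 0.0033113
α₁ = 1/(1 + 0.032359 + 0.0033113) = 1/1.0357 = 0.9656; α₂ = α₁·K2/[H⁺] = 0.003197
α₁ + 2α₂ = 0.9720
DIC = CA / (α₁ + 2α₂) = 2.37 / 0.9720 = 2.44 mmol/L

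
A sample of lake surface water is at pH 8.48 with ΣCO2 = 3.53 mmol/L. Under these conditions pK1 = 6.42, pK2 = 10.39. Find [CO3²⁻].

α₂ = 1 / (1 + [H⁺]/K2 + [H⁺]²/(K1K2)) = 1 / (1 + 10^+1.91 + 10^-0.15)
   = 1 / (1 + 81.283 + 0.70795) = 1/82.991 = 0.01205
[CO3²⁻] = α₂ × DIC = 0.01205 × 3.53 = 0.0425 mmol/L

[CO3²⁻] = 0.0425 mmol/L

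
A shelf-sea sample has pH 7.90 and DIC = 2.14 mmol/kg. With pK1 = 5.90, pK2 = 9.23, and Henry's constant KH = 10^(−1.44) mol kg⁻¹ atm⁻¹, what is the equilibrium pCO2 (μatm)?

α₀ = 1 / (1 + K1/[H⁺] + K1K2/[H⁺]²) = 1 / (1 + 10^+2.00 + 10^+0.67)
   = 1 / (1 + 100.00 + 4.6774) = 1/105.68 = 0.009463
[CO2*] = α₀ × DIC = 0.009463 × 2.14 = 0.02025 mmol/kg
pCO2 = [CO2*]/KH = 2.025×10^-5 / 3.631×10^-2 = 558 μatm

pCO2 = 558 μatm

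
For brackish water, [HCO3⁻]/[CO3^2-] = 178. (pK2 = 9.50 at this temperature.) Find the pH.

From K2 = [H⁺][CO3^2-]/[HCO3⁻]:  pH = pK2 − log₁₀([HCO3⁻]/[CO3^2-])
log₁₀(178) = +2.250
pH = 9.50 − (+2.250) = 7.25

pH = 7.25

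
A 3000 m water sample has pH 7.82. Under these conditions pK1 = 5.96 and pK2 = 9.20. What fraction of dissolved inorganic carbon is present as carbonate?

α₂ = 0.0395

α₂ = 1 / (1 + [H⁺]/K2 + [H⁺]²/(K1K2)) = 1 / (1 + 10^+1.38 + 10^-0.48)
   = 1 / (1 + 23.988 + 0.33113) = 1/25.319 = 0.03950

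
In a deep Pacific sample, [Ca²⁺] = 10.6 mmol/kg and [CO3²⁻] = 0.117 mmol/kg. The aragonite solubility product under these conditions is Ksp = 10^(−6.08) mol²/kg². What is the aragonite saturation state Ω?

Ksp = 10^(−6.08) = 8.318×10^-7
Ω = [Ca²⁺][CO3²⁻]/Ksp = (10.6×10^-3)(0.117×10^-3) / 8.318×10^-7 = 1.49

Ω = 1.49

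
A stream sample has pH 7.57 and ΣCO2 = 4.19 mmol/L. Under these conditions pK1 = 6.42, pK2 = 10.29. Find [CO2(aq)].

[CO2*] = 0.277 mmol/L

α₀ = 1 / (1 + K1/[H⁺] + K1K2/[H⁺]²) = 1 / (1 + 10^+1.15 + 10^-1.57)
   = 1 / (1 + 14.125 + 0.026915) = 1/15.152 = 0.06600
[CO2*] = α₀ × DIC = 0.06600 × 4.19 = 0.277 mmol/L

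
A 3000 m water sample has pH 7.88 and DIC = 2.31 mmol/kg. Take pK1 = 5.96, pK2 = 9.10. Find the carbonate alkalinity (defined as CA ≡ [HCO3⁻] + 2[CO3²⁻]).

CA = [HCO3⁻] + 2[CO3²⁻] = (α₁ + 2α₂)·DIC
At pH 7.88: [H⁺]/K1 = 10^-1.92 = 0.012023, K2/[H⁺] = 10^-1.22 = 0.060256
α₁ = 1/(1 + 0.012023 + 0.060256) = 1/1.0723 = 0.9326; α₂ = α₁·K2/[H⁺] = 0.05619
α₁ + 2α₂ = 1.0450
CA = 1.0450 × 2.31 = 2.41 mmol/kg

CA = 2.41 mmol/kg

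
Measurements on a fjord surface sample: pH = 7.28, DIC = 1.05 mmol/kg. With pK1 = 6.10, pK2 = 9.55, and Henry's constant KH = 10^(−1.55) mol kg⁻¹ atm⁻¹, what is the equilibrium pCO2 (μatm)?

α₀ = 1 / (1 + K1/[H⁺] + K1K2/[H⁺]²) = 1 / (1 + 10^+1.18 + 10^-1.09)
   = 1 / (1 + 15.136 + 0.081283) = 1/16.217 = 0.06166
[CO2*] = α₀ × DIC = 0.06166 × 1.05 = 0.06475 mmol/kg
pCO2 = [CO2*]/KH = 6.475×10^-5 / 2.818×10^-2 = 2300 μatm

pCO2 = 2300 μatm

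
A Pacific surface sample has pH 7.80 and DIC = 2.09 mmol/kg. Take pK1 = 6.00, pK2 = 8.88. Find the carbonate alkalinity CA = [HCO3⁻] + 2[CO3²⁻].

CA = [HCO3⁻] + 2[CO3²⁻] = (α₁ + 2α₂)·DIC
At pH 7.80: [H⁺]/K1 = 10^-1.80 = 0.015849, K2/[H⁺] = 10^-1.08 = 0.083176
α₁ = 1/(1 + 0.015849 + 0.083176) = 1/1.0990 = 0.9099; α₂ = α₁·K2/[H⁺] = 0.07568
α₁ + 2α₂ = 1.0613
CA = 1.0613 × 2.09 = 2.22 mmol/kg

CA = 2.22 mmol/kg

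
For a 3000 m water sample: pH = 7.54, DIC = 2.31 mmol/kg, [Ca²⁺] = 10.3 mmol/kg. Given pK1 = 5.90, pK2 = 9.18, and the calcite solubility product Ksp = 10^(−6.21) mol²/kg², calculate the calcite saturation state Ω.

α₂ = 1 / (1 + [H⁺]/K2 + [H⁺]²/(K1K2)) = 1 / (1 + 10^+1.64 + 10^+0.00)
   = 1 / (1 + 43.652 + 1.0000) = 1/45.652 = 0.02191
[CO3²⁻] = α₂ × DIC = 0.02191 × 2.31 = 0.05060 mmol/kg
Ksp = 10^(−6.21) = 6.166×10^-7
Ω = [Ca²⁺][CO3²⁻]/Ksp = (10.3×10^-3)(5.060×10^-5) / 6.166×10^-7 = 0.845

Ω = 0.845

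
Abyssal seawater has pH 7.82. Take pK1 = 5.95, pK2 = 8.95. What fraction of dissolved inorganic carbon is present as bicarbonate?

α₁ = 0.919

α₁ = 1 / (1 + [H⁺]/K1 + K2/[H⁺]) = 1 / (1 + 10^-1.87 + 10^-1.13)
   = 1 / (1 + 0.013490 + 0.074131) = 1/1.0876 = 0.9194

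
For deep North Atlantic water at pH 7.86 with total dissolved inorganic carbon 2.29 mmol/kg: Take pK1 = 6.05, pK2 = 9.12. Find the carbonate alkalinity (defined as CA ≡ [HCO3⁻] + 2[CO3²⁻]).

CA = 2.37 mmol/kg

CA = [HCO3⁻] + 2[CO3²⁻] = (α₁ + 2α₂)·DIC
At pH 7.86: [H⁺]/K1 = 10^-1.81 = 0.015488, K2/[H⁺] = 10^-1.26 = 0.054954
α₁ = 1/(1 + 0.015488 + 0.054954) = 1/1.0704 = 0.9342; α₂ = α₁·K2/[H⁺] = 0.05134
α₁ + 2α₂ = 1.0369
CA = 1.0369 × 2.29 = 2.37 mmol/kg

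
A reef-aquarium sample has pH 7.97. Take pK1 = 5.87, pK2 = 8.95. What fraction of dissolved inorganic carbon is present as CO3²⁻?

α₂ = 0.0941

α₂ = 1 / (1 + [H⁺]/K2 + [H⁺]²/(K1K2)) = 1 / (1 + 10^+0.98 + 10^-1.12)
   = 1 / (1 + 9.5499 + 0.075858) = 1/10.626 = 0.09411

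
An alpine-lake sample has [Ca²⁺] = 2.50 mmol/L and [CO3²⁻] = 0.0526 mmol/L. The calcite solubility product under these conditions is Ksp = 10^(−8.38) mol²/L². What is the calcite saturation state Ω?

Ω = 31.5

Ksp = 10^(−8.38) = 4.169×10^-9
Ω = [Ca²⁺][CO3²⁻]/Ksp = (2.50×10^-3)(0.0526×10^-3) / 4.169×10^-9 = 31.5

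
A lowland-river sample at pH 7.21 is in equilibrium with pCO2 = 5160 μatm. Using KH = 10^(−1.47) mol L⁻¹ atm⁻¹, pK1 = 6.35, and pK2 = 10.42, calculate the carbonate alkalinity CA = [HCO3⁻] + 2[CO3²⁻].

CA = 1.27 mmol/L

[CO2*] = KH · pCO2 = 10^(−1.47) × 5160×10^-6 = 1.748×10^-4 mol/L
α₀ = 1/(1 + K1/[H⁺] + K1K2/[H⁺]²) = 1/(1 + 10^+0.86 + 10^-2.35) = 0.1212
DIC = [CO2*]/α₀ = 1.748×10^-4 / 0.1212 = 1.442 mmol/L
CA = (α₁ + 2α₂)·DIC = (0.8782 + 2×0.0005415) × 1.442 = 1.27 mmol/L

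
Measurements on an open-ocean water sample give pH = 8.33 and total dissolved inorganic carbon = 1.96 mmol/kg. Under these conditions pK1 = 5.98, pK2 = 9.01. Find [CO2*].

α₀ = 1 / (1 + K1/[H⁺] + K1K2/[H⁺]²) = 1 / (1 + 10^+2.35 + 10^+1.67)
   = 1 / (1 + 223.87 + 46.774) = 1/271.65 = 0.003681
[CO2*] = α₀ × DIC = 0.003681 × 1.96 = 0.00722 mmol/kg = 7.22 μmol/kg

[CO2*] = 7.22 μmol/kg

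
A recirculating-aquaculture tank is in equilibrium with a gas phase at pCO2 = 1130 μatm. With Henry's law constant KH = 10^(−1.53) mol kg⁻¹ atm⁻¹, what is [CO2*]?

[CO2*] = 33.3 μmol/kg

KH = 10^(−1.53) = 2.951×10^-2 mol kg⁻¹ atm⁻¹
[CO2*] = KH · pCO2 = 2.951×10^-2 × 1130×10^-6 atm = 3.33×10^-5 mol/kg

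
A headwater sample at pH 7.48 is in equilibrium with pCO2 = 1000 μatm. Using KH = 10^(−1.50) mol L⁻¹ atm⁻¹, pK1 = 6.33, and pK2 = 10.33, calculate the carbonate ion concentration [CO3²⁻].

[CO2*] = KH · pCO2 = 10^(−1.50) × 1000×10^-6 = 3.162×10^-5 mol/L
α₀ = 1/(1 + K1/[H⁺] + K1K2/[H⁺]²) = 1/(1 + 10^+1.15 + 10^-1.70) = 0.06603
DIC = [CO2*]/α₀ = 3.162×10^-5 / 0.06603 = 0.4789 mmol/L
[CO3²⁻] = α₂·DIC; α₂ = 0.001317, so [CO3²⁻] = 0.001317 × 0.4789 = 0.000631 mmol/L = 0.631 μmol/L

[CO3²⁻] = 0.631 μmol/L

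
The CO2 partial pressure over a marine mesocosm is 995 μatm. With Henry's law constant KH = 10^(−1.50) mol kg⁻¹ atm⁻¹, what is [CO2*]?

KH = 10^(−1.50) = 3.162×10^-2 mol kg⁻¹ atm⁻¹
[CO2*] = KH · pCO2 = 3.162×10^-2 × 995×10^-6 atm = 3.15×10^-5 mol/kg

[CO2*] = 31.5 μmol/kg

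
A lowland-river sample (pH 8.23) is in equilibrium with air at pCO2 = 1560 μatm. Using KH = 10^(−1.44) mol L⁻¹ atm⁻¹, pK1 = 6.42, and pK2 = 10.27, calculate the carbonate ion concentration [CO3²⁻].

[CO3²⁻] = 0.0334 mmol/L

[CO2*] = KH · pCO2 = 10^(−1.44) × 1560×10^-6 = 5.664×10^-5 mol/L
α₀ = 1/(1 + K1/[H⁺] + K1K2/[H⁺]²) = 1/(1 + 10^+1.81 + 10^-0.23) = 0.01512
DIC = [CO2*]/α₀ = 5.664×10^-5 / 0.01512 = 3.747 mmol/L
[CO3²⁻] = α₂·DIC; α₂ = 0.008901, so [CO3²⁻] = 0.008901 × 3.747 = 0.0334 mmol/L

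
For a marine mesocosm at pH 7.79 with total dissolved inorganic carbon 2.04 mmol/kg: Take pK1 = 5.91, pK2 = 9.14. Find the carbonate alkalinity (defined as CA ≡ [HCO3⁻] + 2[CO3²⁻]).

CA = [HCO3⁻] + 2[CO3²⁻] = (α₁ + 2α₂)·DIC
At pH 7.79: [H⁺]/K1 = 10^-1.88 = 0.013183, K2/[H⁺] = 10^-1.35 = 0.044668
α₁ = 1/(1 + 0.013183 + 0.044668) = 1/1.0579 = 0.9453; α₂ = α₁·K2/[H⁺] = 0.04223
α₁ + 2α₂ = 1.0298
CA = 1.0298 × 2.04 = 2.10 mmol/kg

CA = 2.10 mmol/kg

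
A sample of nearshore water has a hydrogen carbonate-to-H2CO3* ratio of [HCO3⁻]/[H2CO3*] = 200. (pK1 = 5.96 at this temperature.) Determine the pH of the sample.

pH = 8.26

From K1 = [H⁺][HCO3⁻]/[H2CO3*]:  pH = pK1 + log₁₀([HCO3⁻]/[H2CO3*])
log₁₀(200) = +2.301
pH = 5.96 + (+2.301) = 8.26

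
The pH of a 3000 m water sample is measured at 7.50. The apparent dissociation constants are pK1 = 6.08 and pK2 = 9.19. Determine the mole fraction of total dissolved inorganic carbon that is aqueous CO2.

α₀ = 1 / (1 + K1/[H⁺] + K1K2/[H⁺]²) = 1 / (1 + 10^+1.42 + 10^-0.27)
   = 1 / (1 + 26.303 + 0.53703) = 1/27.840 = 0.03592

α₀ = 0.0359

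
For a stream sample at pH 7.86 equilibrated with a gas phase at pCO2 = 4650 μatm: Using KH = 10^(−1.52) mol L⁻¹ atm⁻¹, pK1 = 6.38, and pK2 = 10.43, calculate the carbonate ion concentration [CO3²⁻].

[CO2*] = KH · pCO2 = 10^(−1.52) × 4650×10^-6 = 1.404×10^-4 mol/L
α₀ = 1/(1 + K1/[H⁺] + K1K2/[H⁺]²) = 1/(1 + 10^+1.48 + 10^-1.09) = 0.03197
DIC = [CO2*]/α₀ = 1.404×10^-4 / 0.03197 = 4.393 mmol/L
[CO3²⁻] = α₂·DIC; α₂ = 0.002598, so [CO3²⁻] = 0.002598 × 4.393 = 0.0114 mmol/L = 11.4 μmol/L

[CO3²⁻] = 11.4 μmol/L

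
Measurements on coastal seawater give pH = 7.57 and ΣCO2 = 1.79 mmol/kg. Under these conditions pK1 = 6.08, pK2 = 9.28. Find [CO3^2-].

α₂ = 1 / (1 + [H⁺]/K2 + [H⁺]²/(K1K2)) = 1 / (1 + 10^+1.71 + 10^+0.22)
   = 1 / (1 + 51.286 + 1.6596) = 1/53.946 = 0.01854
[CO3²⁻] = α₂ × DIC = 0.01854 × 1.79 = 0.0332 mmol/kg

[CO3²⁻] = 0.0332 mmol/kg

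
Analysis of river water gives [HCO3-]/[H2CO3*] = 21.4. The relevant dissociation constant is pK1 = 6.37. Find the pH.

pH = 7.70

From K1 = [H⁺][HCO3-]/[H2CO3*]:  pH = pK1 + log₁₀([HCO3-]/[H2CO3*])
log₁₀(21.4) = +1.330
pH = 6.37 + (+1.330) = 7.70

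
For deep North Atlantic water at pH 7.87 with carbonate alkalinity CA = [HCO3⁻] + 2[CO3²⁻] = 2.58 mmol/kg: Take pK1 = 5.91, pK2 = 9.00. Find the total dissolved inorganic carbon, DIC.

CA = [HCO3⁻] + 2[CO3²⁻] = (α₁ + 2α₂)·DIC
At pH 7.87: [H⁺]/K1 = 10^-1.96 = 0.010965, K2/[H⁺] = 10^-1.13 = 0.074131
α₁ = 1/(1 + 0.010965 + 0.074131) = 1/1.0851 = 0.9216; α₂ = α₁·K2/[H⁺] = 0.06832
α₁ + 2α₂ = 1.0582
DIC = CA / (α₁ + 2α₂) = 2.58 / 1.0582 = 2.44 mmol/kg

DIC = 2.44 mmol/kg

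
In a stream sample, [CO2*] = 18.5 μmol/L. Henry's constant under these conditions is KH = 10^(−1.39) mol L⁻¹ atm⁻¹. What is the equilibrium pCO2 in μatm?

KH = 10^(−1.39) = 4.074×10^-2 mol L⁻¹ atm⁻¹
pCO2 = [CO2*]/KH = 18.5×10^-6 / 4.074×10^-2 = 4.54×10^-4 atm = 454 μatm

pCO2 = 454 μatm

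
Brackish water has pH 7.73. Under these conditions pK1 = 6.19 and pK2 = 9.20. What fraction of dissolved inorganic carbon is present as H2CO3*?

α₀ = 0.0271

α₀ = 1 / (1 + K1/[H⁺] + K1K2/[H⁺]²) = 1 / (1 + 10^+1.54 + 10^+0.07)
   = 1 / (1 + 34.674 + 1.1749) = 1/36.849 = 0.02714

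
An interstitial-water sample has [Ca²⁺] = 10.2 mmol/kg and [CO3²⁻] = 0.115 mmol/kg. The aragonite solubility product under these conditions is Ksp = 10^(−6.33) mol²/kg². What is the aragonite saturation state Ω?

Ω = 2.51

Ksp = 10^(−6.33) = 4.677×10^-7
Ω = [Ca²⁺][CO3²⁻]/Ksp = (10.2×10^-3)(0.115×10^-3) / 4.677×10^-7 = 2.51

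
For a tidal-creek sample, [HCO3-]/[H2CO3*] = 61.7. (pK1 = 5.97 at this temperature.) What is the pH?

From K1 = [H⁺][HCO3-]/[H2CO3*]:  pH = pK1 + log₁₀([HCO3-]/[H2CO3*])
log₁₀(61.7) = +1.790
pH = 5.97 + (+1.790) = 7.76

pH = 7.76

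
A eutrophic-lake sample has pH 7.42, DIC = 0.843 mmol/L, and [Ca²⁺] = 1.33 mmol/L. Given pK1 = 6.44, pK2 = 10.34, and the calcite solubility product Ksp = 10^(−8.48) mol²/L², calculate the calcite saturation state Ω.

Ω = 0.368

α₂ = 1 / (1 + [H⁺]/K2 + [H⁺]²/(K1K2)) = 1 / (1 + 10^+2.92 + 10^+1.94)
   = 1 / (1 + 831.76 + 87.096) = 1/919.86 = 0.001087
[CO3²⁻] = α₂ × DIC = 0.001087 × 0.843 = 0.0009164 mmol/L = 0.9164 μmol/L
Ksp = 10^(−8.48) = 3.311×10^-9
Ω = [Ca²⁺][CO3²⁻]/Ksp = (1.33×10^-3)(9.164×10^-7) / 3.311×10^-9 = 0.368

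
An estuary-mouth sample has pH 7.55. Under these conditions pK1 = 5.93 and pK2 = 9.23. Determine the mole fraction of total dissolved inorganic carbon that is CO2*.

α₀ = 1 / (1 + K1/[H⁺] + K1K2/[H⁺]²) = 1 / (1 + 10^+1.62 + 10^-0.06)
   = 1 / (1 + 41.687 + 0.87096) = 1/43.558 = 0.02296

α₀ = 0.0230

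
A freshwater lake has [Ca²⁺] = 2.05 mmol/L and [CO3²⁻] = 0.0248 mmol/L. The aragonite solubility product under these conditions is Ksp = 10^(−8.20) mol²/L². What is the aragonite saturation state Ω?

Ksp = 10^(−8.20) = 6.310×10^-9
Ω = [Ca²⁺][CO3²⁻]/Ksp = (2.05×10^-3)(0.0248×10^-3) / 6.310×10^-9 = 8.06

Ω = 8.06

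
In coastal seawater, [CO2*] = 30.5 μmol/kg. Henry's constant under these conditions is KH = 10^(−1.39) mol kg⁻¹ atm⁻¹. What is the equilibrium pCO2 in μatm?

KH = 10^(−1.39) = 4.074×10^-2 mol kg⁻¹ atm⁻¹
pCO2 = [CO2*]/KH = 30.5×10^-6 / 4.074×10^-2 = 7.49×10^-4 atm = 749 μatm

pCO2 = 749 μatm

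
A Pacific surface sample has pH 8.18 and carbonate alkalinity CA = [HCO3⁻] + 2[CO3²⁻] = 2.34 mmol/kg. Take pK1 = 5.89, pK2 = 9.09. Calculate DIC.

DIC = 2.12 mmol/kg

CA = [HCO3⁻] + 2[CO3²⁻] = (α₁ + 2α₂)·DIC
At pH 8.18: [H⁺]/K1 = 10^-2.29 = 0.0051286, K2/[H⁺] = 10^-0.91 = 0.12303
α₁ = 1/(1 + 0.0051286 + 0.12303) = 1/1.1282 = 0.8864; α₂ = α₁·K2/[H⁺] = 0.1091
α₁ + 2α₂ = 1.1045
DIC = CA / (α₁ + 2α₂) = 2.34 / 1.1045 = 2.12 mmol/kg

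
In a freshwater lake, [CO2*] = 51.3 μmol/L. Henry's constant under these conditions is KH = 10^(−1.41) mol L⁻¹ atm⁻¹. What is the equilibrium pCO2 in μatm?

KH = 10^(−1.41) = 3.890×10^-2 mol L⁻¹ atm⁻¹
pCO2 = [CO2*]/KH = 51.3×10^-6 / 3.890×10^-2 = 1.32×10^-3 atm = 1320 μatm

pCO2 = 1320 μatm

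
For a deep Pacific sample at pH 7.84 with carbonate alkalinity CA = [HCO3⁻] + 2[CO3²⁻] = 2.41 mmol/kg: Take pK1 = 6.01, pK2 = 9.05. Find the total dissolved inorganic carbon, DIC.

CA = [HCO3⁻] + 2[CO3²⁻] = (α₁ + 2α₂)·DIC
At pH 7.84: [H⁺]/K1 = 10^-1.83 = 0.014791, K2/[H⁺] = 10^-1.21 = 0.061660
α₁ = 1/(1 + 0.014791 + 0.061660) = 1/1.0765 = 0.9290; α₂ = α₁·K2/[H⁺] = 0.05728
α₁ + 2α₂ = 1.0435
DIC = CA / (α₁ + 2α₂) = 2.41 / 1.0435 = 2.31 mmol/kg

DIC = 2.31 mmol/kg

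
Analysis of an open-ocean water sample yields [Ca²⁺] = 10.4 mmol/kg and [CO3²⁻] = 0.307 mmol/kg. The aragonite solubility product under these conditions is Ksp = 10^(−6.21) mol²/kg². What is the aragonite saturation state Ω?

Ksp = 10^(−6.21) = 6.166×10^-7
Ω = [Ca²⁺][CO3²⁻]/Ksp = (10.4×10^-3)(0.307×10^-3) / 6.166×10^-7 = 5.18

Ω = 5.18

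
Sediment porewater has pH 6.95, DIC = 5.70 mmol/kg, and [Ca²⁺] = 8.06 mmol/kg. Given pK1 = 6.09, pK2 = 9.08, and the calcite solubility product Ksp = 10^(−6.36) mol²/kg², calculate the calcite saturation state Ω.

Ω = 0.681

α₂ = 1 / (1 + [H⁺]/K2 + [H⁺]²/(K1K2)) = 1 / (1 + 10^+2.13 + 10^+1.27)
   = 1 / (1 + 134.90 + 18.621) = 1/154.52 = 0.006472
[CO3²⁻] = α₂ × DIC = 0.006472 × 5.70 = 0.03689 mmol/kg
Ksp = 10^(−6.36) = 4.365×10^-7
Ω = [Ca²⁺][CO3²⁻]/Ksp = (8.06×10^-3)(3.689×10^-5) / 4.365×10^-7 = 0.681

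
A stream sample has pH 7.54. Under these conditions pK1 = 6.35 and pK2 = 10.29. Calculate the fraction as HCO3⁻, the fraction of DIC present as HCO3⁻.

α₁ = 0.938

α₁ = 1 / (1 + [H⁺]/K1 + K2/[H⁺]) = 1 / (1 + 10^-1.19 + 10^-2.75)
   = 1 / (1 + 0.064565 + 0.0017783) = 1/1.0663 = 0.9378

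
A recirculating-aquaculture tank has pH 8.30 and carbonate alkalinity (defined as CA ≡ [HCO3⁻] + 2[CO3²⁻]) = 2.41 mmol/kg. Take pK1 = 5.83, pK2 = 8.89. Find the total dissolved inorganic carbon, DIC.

CA = [HCO3⁻] + 2[CO3²⁻] = (α₁ + 2α₂)·DIC
At pH 8.30: [H⁺]/K1 = 10^-2.47 = 0.0033884, K2/[H⁺] = 10^-0.59 = 0.25704
α₁ = 1/(1 + 0.0033884 + 0.25704) = 1/1.2604 = 0.7934; α₂ = α₁·K2/[H⁺] = 0.2039
α₁ + 2α₂ = 1.2012
DIC = CA / (α₁ + 2α₂) = 2.41 / 1.2012 = 2.01 mmol/kg

DIC = 2.01 mmol/kg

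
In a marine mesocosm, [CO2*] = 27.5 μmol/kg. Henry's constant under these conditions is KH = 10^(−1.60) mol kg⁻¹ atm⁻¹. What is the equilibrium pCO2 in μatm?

KH = 10^(−1.60) = 2.512×10^-2 mol kg⁻¹ atm⁻¹
pCO2 = [CO2*]/KH = 27.5×10^-6 / 2.512×10^-2 = 1.09×10^-3 atm = 1090 μatm

pCO2 = 1090 μatm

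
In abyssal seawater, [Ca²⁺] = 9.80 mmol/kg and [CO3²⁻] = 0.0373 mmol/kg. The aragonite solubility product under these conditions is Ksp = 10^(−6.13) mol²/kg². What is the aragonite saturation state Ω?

Ω = 0.493

Ksp = 10^(−6.13) = 7.413×10^-7
Ω = [Ca²⁺][CO3²⁻]/Ksp = (9.80×10^-3)(0.0373×10^-3) / 7.413×10^-7 = 0.493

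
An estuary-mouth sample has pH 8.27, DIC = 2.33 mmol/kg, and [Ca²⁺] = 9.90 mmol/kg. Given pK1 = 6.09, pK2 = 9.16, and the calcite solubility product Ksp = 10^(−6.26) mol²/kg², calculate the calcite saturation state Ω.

α₂ = 1 / (1 + [H⁺]/K2 + [H⁺]²/(K1K2)) = 1 / (1 + 10^+0.89 + 10^-1.29)
   = 1 / (1 + 7.7625 + 0.051286) = 1/8.8138 = 0.1135
[CO3²⁻] = α₂ × DIC = 0.1135 × 2.33 = 0.2644 mmol/kg
Ksp = 10^(−6.26) = 5.495×10^-7
Ω = [Ca²⁺][CO3²⁻]/Ksp = (9.90×10^-3)(2.644×10^-4) / 5.495×10^-7 = 4.76

Ω = 4.76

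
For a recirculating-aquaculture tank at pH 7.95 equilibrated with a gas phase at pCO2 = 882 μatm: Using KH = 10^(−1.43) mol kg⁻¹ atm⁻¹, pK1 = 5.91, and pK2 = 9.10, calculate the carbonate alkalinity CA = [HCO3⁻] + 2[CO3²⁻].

[CO2*] = KH · pCO2 = 10^(−1.43) × 882×10^-6 = 3.277×10^-5 mol/kg
α₀ = 1/(1 + K1/[H⁺] + K1K2/[H⁺]²) = 1/(1 + 10^+2.04 + 10^+0.89) = 0.008445
DIC = [CO2*]/α₀ = 3.277×10^-5 / 0.008445 = 3.880 mmol/kg
CA = (α₁ + 2α₂)·DIC = (0.9260 + 2×0.06556) × 3.880 = 4.10 mmol/kg

CA = 4.10 mmol/kg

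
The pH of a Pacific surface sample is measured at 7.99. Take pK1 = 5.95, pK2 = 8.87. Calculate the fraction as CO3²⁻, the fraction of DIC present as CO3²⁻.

α₂ = 1 / (1 + [H⁺]/K2 + [H⁺]²/(K1K2)) = 1 / (1 + 10^+0.88 + 10^-1.16)
   = 1 / (1 + 7.5858 + 0.069183) = 1/8.6550 = 0.1155

α₂ = 0.116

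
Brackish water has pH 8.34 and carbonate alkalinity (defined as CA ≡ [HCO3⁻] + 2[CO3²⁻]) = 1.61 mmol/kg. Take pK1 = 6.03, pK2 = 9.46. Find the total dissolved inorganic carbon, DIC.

DIC = 1.51 mmol/kg

CA = [HCO3⁻] + 2[CO3²⁻] = (α₁ + 2α₂)·DIC
At pH 8.34: [H⁺]/K1 = 10^-2.31 = 0.0048978, K2/[H⁺] = 10^-1.12 = 0.075858
α₁ = 1/(1 + 0.0048978 + 0.075858) = 1/1.0808 = 0.9253; α₂ = α₁·K2/[H⁺] = 0.07019
α₁ + 2α₂ = 1.0657
DIC = CA / (α₁ + 2α₂) = 1.61 / 1.0657 = 1.51 mmol/kg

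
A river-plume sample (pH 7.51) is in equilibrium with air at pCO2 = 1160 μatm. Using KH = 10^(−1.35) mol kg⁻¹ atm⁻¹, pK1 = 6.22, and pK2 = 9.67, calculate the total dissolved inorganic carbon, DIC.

[CO2*] = KH · pCO2 = 10^(−1.35) × 1160×10^-6 = 5.182×10^-5 mol/kg
α₀ = 1/(1 + K1/[H⁺] + K1K2/[H⁺]²) = 1/(1 + 10^+1.29 + 10^-0.87) = 0.04847
DIC = [CO2*]/α₀ = 5.182×10^-5 / 0.04847 = 1.07 mmol/kg

DIC = 1.07 mmol/kg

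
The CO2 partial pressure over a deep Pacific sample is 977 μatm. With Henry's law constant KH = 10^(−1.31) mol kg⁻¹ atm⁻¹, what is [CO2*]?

[CO2*] = 47.9 μmol/kg

KH = 10^(−1.31) = 4.898×10^-2 mol kg⁻¹ atm⁻¹
[CO2*] = KH · pCO2 = 4.898×10^-2 × 977×10^-6 atm = 4.79×10^-5 mol/kg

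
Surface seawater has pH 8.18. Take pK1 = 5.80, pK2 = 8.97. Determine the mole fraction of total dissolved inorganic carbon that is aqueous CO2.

α₀ = 1 / (1 + K1/[H⁺] + K1K2/[H⁺]²) = 1 / (1 + 10^+2.38 + 10^+1.59)
   = 1 / (1 + 239.88 + 38.905) = 1/279.79 = 0.003574

α₀ = 0.00357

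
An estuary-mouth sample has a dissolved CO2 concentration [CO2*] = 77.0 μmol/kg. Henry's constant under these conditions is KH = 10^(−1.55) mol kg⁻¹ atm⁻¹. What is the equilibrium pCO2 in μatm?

KH = 10^(−1.55) = 2.818×10^-2 mol kg⁻¹ atm⁻¹
pCO2 = [CO2*]/KH = 77.0×10^-6 / 2.818×10^-2 = 2.73×10^-3 atm = 2730 μatm

pCO2 = 2730 μatm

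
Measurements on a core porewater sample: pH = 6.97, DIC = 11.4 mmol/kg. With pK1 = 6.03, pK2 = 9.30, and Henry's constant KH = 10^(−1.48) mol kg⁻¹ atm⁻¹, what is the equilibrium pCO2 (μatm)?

pCO2 = 3.53×10^4 μatm

α₀ = 1 / (1 + K1/[H⁺] + K1K2/[H⁺]²) = 1 / (1 + 10^+0.94 + 10^-1.39)
   = 1 / (1 + 8.7096 + 0.040738) = 1/9.7504 = 0.1026
[CO2*] = α₀ × DIC = 0.1026 × 11.4 = 1.169 mmol/kg
pCO2 = [CO2*]/KH = 1.169×10^-3 / 3.311×10^-2 = 3.53×10^4 μatm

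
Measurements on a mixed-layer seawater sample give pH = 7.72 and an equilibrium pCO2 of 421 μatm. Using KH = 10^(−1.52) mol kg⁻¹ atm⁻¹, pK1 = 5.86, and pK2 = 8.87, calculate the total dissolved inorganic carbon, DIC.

[CO2*] = KH · pCO2 = 10^(−1.52) × 421×10^-6 = 1.271×10^-5 mol/kg
α₀ = 1/(1 + K1/[H⁺] + K1K2/[H⁺]²) = 1/(1 + 10^+1.86 + 10^+0.71) = 0.01273
DIC = [CO2*]/α₀ = 1.271×10^-5 / 0.01273 = 0.999 mmol/kg

DIC = 0.999 mmol/kg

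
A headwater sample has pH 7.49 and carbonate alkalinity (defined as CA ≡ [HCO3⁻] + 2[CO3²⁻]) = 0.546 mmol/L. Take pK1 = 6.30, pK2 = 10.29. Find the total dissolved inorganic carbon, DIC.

DIC = 0.580 mmol/L

CA = [HCO3⁻] + 2[CO3²⁻] = (α₁ + 2α₂)·DIC
At pH 7.49: [H⁺]/K1 = 10^-1.19 = 0.064565, K2/[H⁺] = 10^-2.80 = 0.0015849
α₁ = 1/(1 + 0.064565 + 0.0015849) = 1/1.0662 = 0.9380; α₂ = α₁·K2/[H⁺] = 0.001487
α₁ + 2α₂ = 0.9409
DIC = CA / (α₁ + 2α₂) = 0.546 / 0.9409 = 0.580 mmol/L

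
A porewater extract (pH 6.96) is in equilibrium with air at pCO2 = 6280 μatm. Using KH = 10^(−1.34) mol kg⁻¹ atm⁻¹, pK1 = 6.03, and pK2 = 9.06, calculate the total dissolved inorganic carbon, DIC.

[CO2*] = KH · pCO2 = 10^(−1.34) × 6280×10^-6 = 2.871×10^-4 mol/kg
α₀ = 1/(1 + K1/[H⁺] + K1K2/[H⁺]²) = 1/(1 + 10^+0.93 + 10^-1.17) = 0.1044
DIC = [CO2*]/α₀ = 2.871×10^-4 / 0.1044 = 2.75 mmol/kg

DIC = 2.75 mmol/kg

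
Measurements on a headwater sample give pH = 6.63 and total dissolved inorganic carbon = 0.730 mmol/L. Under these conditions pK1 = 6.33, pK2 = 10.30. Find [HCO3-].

[HCO3⁻] = 0.486 mmol/L

α₁ = 1 / (1 + [H⁺]/K1 + K2/[H⁺]) = 1 / (1 + 10^-0.30 + 10^-3.67)
   = 1 / (1 + 0.50119 + 0.00021380) = 1/1.5014 = 0.6660
[HCO3⁻] = α₁ × DIC = 0.6660 × 0.730 = 0.486 mmol/L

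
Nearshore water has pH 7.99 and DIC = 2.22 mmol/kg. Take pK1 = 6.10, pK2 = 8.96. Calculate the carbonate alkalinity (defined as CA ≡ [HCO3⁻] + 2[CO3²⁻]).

CA = [HCO3⁻] + 2[CO3²⁻] = (α₁ + 2α₂)·DIC
At pH 7.99: [H⁺]/K1 = 10^-1.89 = 0.012882, K2/[H⁺] = 10^-0.97 = 0.10715
α₁ = 1/(1 + 0.012882 + 0.10715) = 1/1.1200 = 0.8928; α₂ = α₁·K2/[H⁺] = 0.09567
α₁ + 2α₂ = 1.0842
CA = 1.0842 × 2.22 = 2.41 mmol/kg

CA = 2.41 mmol/kg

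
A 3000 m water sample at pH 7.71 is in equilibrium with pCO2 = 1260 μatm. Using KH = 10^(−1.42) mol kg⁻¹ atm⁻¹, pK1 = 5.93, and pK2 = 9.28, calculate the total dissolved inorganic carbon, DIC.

DIC = 3.01 mmol/kg

[CO2*] = KH · pCO2 = 10^(−1.42) × 1260×10^-6 = 4.790×10^-5 mol/kg
α₀ = 1/(1 + K1/[H⁺] + K1K2/[H⁺]²) = 1/(1 + 10^+1.78 + 10^+0.21) = 0.01590
DIC = [CO2*]/α₀ = 4.790×10^-5 / 0.01590 = 3.01 mmol/kg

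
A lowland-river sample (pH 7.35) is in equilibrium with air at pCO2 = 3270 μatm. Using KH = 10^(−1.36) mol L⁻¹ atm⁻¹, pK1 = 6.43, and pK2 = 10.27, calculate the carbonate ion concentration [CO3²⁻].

[CO2*] = KH · pCO2 = 10^(−1.36) × 3270×10^-6 = 1.427×10^-4 mol/L
α₀ = 1/(1 + K1/[H⁺] + K1K2/[H⁺]²) = 1/(1 + 10^+0.92 + 10^-2.00) = 0.1072
DIC = [CO2*]/α₀ = 1.427×10^-4 / 0.1072 = 1.331 mmol/L
[CO3²⁻] = α₂·DIC; α₂ = 0.001072, so [CO3²⁻] = 0.001072 × 1.331 = 0.00143 mmol/L = 1.43 μmol/L

[CO3²⁻] = 1.43 μmol/L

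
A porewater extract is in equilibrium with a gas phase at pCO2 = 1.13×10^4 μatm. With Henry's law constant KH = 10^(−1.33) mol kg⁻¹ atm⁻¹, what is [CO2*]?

[CO2*] = 529 μmol/kg

KH = 10^(−1.33) = 4.677×10^-2 mol kg⁻¹ atm⁻¹
[CO2*] = KH · pCO2 = 4.677×10^-2 × 1.13×10^4×10^-6 atm = 5.29×10^-4 mol/kg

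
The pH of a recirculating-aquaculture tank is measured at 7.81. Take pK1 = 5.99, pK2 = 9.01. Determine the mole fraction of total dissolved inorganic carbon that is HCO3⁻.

α₁ = 0.927

α₁ = 1 / (1 + [H⁺]/K1 + K2/[H⁺]) = 1 / (1 + 10^-1.82 + 10^-1.20)
   = 1 / (1 + 0.015136 + 0.063096) = 1/1.0782 = 0.9274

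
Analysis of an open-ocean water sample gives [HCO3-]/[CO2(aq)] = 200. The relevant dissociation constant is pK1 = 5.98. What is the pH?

pH = 8.28

From K1 = [H⁺][HCO3-]/[CO2(aq)]:  pH = pK1 + log₁₀([HCO3-]/[CO2(aq)])
log₁₀(200) = +2.301
pH = 5.98 + (+2.301) = 8.28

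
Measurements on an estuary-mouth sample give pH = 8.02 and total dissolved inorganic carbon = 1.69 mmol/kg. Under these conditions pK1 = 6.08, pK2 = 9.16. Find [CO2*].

α₀ = 1 / (1 + K1/[H⁺] + K1K2/[H⁺]²) = 1 / (1 + 10^+1.94 + 10^+0.80)
   = 1 / (1 + 87.096 + 6.3096) = 1/94.406 = 0.01059
[CO2*] = α₀ × DIC = 0.01059 × 1.69 = 0.0179 mmol/kg = 17.9 μmol/kg

[CO2*] = 17.9 μmol/kg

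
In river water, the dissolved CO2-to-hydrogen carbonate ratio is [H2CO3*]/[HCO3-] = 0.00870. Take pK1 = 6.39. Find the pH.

From K1 = [H⁺][HCO3-]/[H2CO3*]:  pH = pK1 − log₁₀([H2CO3*]/[HCO3-])
log₁₀(0.00870) = -2.060
pH = 6.39 − (-2.060) = 8.45

pH = 8.45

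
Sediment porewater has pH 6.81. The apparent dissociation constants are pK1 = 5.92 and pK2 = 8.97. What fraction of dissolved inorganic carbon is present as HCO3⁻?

α₁ = 1 / (1 + [H⁺]/K1 + K2/[H⁺]) = 1 / (1 + 10^-0.89 + 10^-2.16)
   = 1 / (1 + 0.12882 + 0.0069183) = 1/1.1357 = 0.8805

α₁ = 0.880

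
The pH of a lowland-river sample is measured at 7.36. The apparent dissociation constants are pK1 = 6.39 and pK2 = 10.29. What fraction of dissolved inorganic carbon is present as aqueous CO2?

α₀ = 0.0967

α₀ = 1 / (1 + K1/[H⁺] + K1K2/[H⁺]²) = 1 / (1 + 10^+0.97 + 10^-1.96)
   = 1 / (1 + 9.3325 + 0.010965) = 1/10.344 = 0.09668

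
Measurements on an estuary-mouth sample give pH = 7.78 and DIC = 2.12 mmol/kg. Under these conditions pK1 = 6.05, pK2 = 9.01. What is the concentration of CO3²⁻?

[CO3²⁻] = 0.116 mmol/kg

α₂ = 1 / (1 + [H⁺]/K2 + [H⁺]²/(K1K2)) = 1 / (1 + 10^+1.23 + 10^-0.50)
   = 1 / (1 + 16.982 + 0.31623) = 1/18.299 = 0.05465
[CO3²⁻] = α₂ × DIC = 0.05465 × 2.12 = 0.116 mmol/kg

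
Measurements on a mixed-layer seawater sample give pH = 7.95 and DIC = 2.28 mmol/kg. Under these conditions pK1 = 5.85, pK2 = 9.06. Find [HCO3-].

α₁ = 1 / (1 + [H⁺]/K1 + K2/[H⁺]) = 1 / (1 + 10^-2.10 + 10^-1.11)
   = 1 / (1 + 0.0079433 + 0.077625) = 1/1.0856 = 0.9212
[HCO3⁻] = α₁ × DIC = 0.9212 × 2.28 = 2.10 mmol/kg

[HCO3⁻] = 2.10 mmol/kg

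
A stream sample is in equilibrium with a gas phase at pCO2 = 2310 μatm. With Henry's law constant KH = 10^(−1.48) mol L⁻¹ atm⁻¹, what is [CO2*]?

KH = 10^(−1.48) = 3.311×10^-2 mol L⁻¹ atm⁻¹
[CO2*] = KH · pCO2 = 3.311×10^-2 × 2310×10^-6 atm = 7.65×10^-5 mol/L

[CO2*] = 76.5 μmol/L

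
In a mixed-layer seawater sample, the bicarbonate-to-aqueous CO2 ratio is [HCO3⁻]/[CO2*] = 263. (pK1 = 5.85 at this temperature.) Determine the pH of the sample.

pH = 8.27

From K1 = [H⁺][HCO3⁻]/[CO2*]:  pH = pK1 + log₁₀([HCO3⁻]/[CO2*])
log₁₀(263) = +2.420
pH = 5.85 + (+2.420) = 8.27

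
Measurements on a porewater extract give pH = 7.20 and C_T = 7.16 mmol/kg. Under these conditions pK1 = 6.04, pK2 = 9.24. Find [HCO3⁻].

α₁ = 1 / (1 + [H⁺]/K1 + K2/[H⁺]) = 1 / (1 + 10^-1.16 + 10^-2.04)
   = 1 / (1 + 0.069183 + 0.0091201) = 1/1.0783 = 0.9274
[HCO3⁻] = α₁ × DIC = 0.9274 × 7.16 = 6.64 mmol/kg

[HCO3⁻] = 6.64 mmol/kg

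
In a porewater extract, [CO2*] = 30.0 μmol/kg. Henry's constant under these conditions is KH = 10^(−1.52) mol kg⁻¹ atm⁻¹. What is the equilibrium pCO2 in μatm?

KH = 10^(−1.52) = 3.020×10^-2 mol kg⁻¹ atm⁻¹
pCO2 = [CO2*]/KH = 30.0×10^-6 / 3.020×10^-2 = 9.93×10^-4 atm = 993 μatm

pCO2 = 993 μatm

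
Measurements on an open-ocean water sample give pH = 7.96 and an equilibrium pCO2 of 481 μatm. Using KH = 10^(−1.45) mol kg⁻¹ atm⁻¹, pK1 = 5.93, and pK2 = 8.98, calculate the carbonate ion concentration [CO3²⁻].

[CO3²⁻] = 0.175 mmol/kg

[CO2*] = KH · pCO2 = 10^(−1.45) × 481×10^-6 = 1.707×10^-5 mol/kg
α₀ = 1/(1 + K1/[H⁺] + K1K2/[H⁺]²) = 1/(1 + 10^+2.03 + 10^+1.01) = 0.008447
DIC = [CO2*]/α₀ = 1.707×10^-5 / 0.008447 = 2.020 mmol/kg
[CO3²⁻] = α₂·DIC; α₂ = 0.08644, so [CO3²⁻] = 0.08644 × 2.020 = 0.175 mmol/kg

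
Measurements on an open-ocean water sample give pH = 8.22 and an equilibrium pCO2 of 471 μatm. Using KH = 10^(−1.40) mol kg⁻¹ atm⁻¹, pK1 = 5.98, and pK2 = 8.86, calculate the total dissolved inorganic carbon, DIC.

DIC = 4.02 mmol/kg

[CO2*] = KH · pCO2 = 10^(−1.40) × 471×10^-6 = 1.875×10^-5 mol/kg
α₀ = 1/(1 + K1/[H⁺] + K1K2/[H⁺]²) = 1/(1 + 10^+2.24 + 10^+1.60) = 0.004660
DIC = [CO2*]/α₀ = 1.875×10^-5 / 0.004660 = 4.02 mmol/kg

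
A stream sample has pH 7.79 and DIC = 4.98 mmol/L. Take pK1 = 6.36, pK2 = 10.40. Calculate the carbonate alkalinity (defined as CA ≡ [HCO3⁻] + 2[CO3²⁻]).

CA = [HCO3⁻] + 2[CO3²⁻] = (α₁ + 2α₂)·DIC
At pH 7.79: [H⁺]/K1 = 10^-1.43 = 0.037154, K2/[H⁺] = 10^-2.61 = 0.0024547
α₁ = 1/(1 + 0.037154 + 0.0024547) = 1/1.0396 = 0.9619; α₂ = α₁·K2/[H⁺] = 0.002361
α₁ + 2α₂ = 0.9666
CA = 0.9666 × 4.98 = 4.81 mmol/L

CA = 4.81 mmol/L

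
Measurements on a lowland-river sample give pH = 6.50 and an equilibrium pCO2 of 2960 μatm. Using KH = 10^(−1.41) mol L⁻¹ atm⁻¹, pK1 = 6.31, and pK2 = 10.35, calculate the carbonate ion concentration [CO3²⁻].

[CO3²⁻] = 0.0252 μmol/L

[CO2*] = KH · pCO2 = 10^(−1.41) × 2960×10^-6 = 1.152×10^-4 mol/L
α₀ = 1/(1 + K1/[H⁺] + K1K2/[H⁺]²) = 1/(1 + 10^+0.19 + 10^-3.66) = 0.3923
DIC = [CO2*]/α₀ = 1.152×10^-4 / 0.3923 = 0.2935 mmol/L
[CO3²⁻] = α₂·DIC; α₂ = 8.583×10^-5, so [CO3²⁻] = 8.583×10^-5 × 0.2935 = 2.52×10^-5 mmol/L = 0.0252 μmol/L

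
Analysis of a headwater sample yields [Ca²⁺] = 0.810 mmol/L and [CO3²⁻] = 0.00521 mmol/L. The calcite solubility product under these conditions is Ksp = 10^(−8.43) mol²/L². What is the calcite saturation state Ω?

Ksp = 10^(−8.43) = 3.715×10^-9
Ω = [Ca²⁺][CO3²⁻]/Ksp = (0.810×10^-3)(0.00521×10^-3) / 3.715×10^-9 = 1.14

Ω = 1.14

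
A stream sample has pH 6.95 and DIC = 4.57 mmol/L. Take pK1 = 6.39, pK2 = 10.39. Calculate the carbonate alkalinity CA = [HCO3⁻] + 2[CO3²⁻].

CA = [HCO3⁻] + 2[CO3²⁻] = (α₁ + 2α₂)·DIC
At pH 6.95: [H⁺]/K1 = 10^-0.56 = 0.27542, K2/[H⁺] = 10^-3.44 = 0.00036308
α₁ = 1/(1 + 0.27542 + 0.00036308) = 1/1.2758 = 0.7838; α₂ = α₁·K2/[H⁺] = 0.0002846
α₁ + 2α₂ = 0.7844
CA = 0.7844 × 4.57 = 3.58 mmol/L

CA = 3.58 mmol/L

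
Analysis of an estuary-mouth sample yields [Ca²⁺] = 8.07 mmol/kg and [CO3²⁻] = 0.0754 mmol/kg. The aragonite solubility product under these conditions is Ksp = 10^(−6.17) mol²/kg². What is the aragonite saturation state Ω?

Ksp = 10^(−6.17) = 6.761×10^-7
Ω = [Ca²⁺][CO3²⁻]/Ksp = (8.07×10^-3)(0.0754×10^-3) / 6.761×10^-7 = 0.900

Ω = 0.900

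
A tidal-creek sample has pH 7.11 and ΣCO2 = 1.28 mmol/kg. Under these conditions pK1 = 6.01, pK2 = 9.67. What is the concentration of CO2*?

α₀ = 1 / (1 + K1/[H⁺] + K1K2/[H⁺]²) = 1 / (1 + 10^+1.10 + 10^-1.46)
   = 1 / (1 + 12.589 + 0.034674) = 1/13.624 = 0.07340
[CO2*] = α₀ × DIC = 0.07340 × 1.28 = 0.0940 mmol/kg

[CO2*] = 0.0940 mmol/kg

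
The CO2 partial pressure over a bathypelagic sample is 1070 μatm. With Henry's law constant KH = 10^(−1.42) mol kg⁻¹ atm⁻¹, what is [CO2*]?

[CO2*] = 40.7 μmol/kg

KH = 10^(−1.42) = 3.802×10^-2 mol kg⁻¹ atm⁻¹
[CO2*] = KH · pCO2 = 3.802×10^-2 × 1070×10^-6 atm = 4.07×10^-5 mol/kg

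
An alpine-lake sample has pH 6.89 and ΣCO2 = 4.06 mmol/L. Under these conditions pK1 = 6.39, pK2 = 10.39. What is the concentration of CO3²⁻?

[CO3²⁻] = 0.975 μmol/L

α₂ = 1 / (1 + [H⁺]/K2 + [H⁺]²/(K1K2)) = 1 / (1 + 10^+3.50 + 10^+3.00)
   = 1 / (1 + 3162.3 + 1000.0) = 1/4163.3 = 0.0002402
[CO3²⁻] = α₂ × DIC = 0.0002402 × 4.06 = 0.000975 mmol/L = 0.975 μmol/L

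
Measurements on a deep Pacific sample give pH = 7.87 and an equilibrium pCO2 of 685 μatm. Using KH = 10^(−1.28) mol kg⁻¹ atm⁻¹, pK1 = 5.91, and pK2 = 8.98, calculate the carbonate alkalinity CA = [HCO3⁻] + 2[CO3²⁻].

[CO2*] = KH · pCO2 = 10^(−1.28) × 685×10^-6 = 3.595×10^-5 mol/kg
α₀ = 1/(1 + K1/[H⁺] + K1K2/[H⁺]²) = 1/(1 + 10^+1.96 + 10^+0.85) = 0.01007
DIC = [CO2*]/α₀ = 3.595×10^-5 / 0.01007 = 3.569 mmol/kg
CA = (α₁ + 2α₂)·DIC = (0.9186 + 2×0.07131) × 3.569 = 3.79 mmol/kg

CA = 3.79 mmol/kg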